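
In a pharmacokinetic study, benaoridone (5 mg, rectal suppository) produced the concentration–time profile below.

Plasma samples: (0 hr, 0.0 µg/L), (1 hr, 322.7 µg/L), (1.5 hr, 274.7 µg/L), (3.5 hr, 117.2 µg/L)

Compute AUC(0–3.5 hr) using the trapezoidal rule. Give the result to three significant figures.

Trapezoidal AUC_0→3.5:
  [0→1]: (0.0+322.7)/2 × 1 = 161.35
  [1→1.5]: (322.7+274.7)/2 × 0.5 = 149.35
  [1.5→3.5]: (274.7+117.2)/2 × 2 = 391.9
  Sum = 702.6 µg/L·hr

AUC = 703 µg/L·hr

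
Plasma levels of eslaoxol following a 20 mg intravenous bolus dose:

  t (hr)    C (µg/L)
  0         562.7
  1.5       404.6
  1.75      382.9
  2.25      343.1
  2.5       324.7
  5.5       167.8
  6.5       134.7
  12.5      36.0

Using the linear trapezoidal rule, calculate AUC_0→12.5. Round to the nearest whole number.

Trapezoidal AUC_0→12.5:
  [0→1.5]: (562.7+404.6)/2 × 1.5 = 725.475
  [1.5→1.75]: (404.6+382.9)/2 × 0.25 = 98.4375
  [1.75→2.25]: (382.9+343.1)/2 × 0.5 = 181.5
  [2.25→2.5]: (343.1+324.7)/2 × 0.25 = 83.475
  [2.5→5.5]: (324.7+167.8)/2 × 3 = 738.75
  [5.5→6.5]: (167.8+134.7)/2 × 1 = 151.25
  [6.5→12.5]: (134.7+36.0)/2 × 6 = 512.1
  Sum = 2490.9875 µg/L·hr

AUC = 2491 µg/L·hr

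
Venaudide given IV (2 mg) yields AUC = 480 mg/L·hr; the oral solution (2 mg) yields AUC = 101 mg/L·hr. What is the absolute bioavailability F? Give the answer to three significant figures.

F = (AUC_ev / D_ev) / (AUC_iv / D_iv)
  = (101/2) / (480/2)
  = 50.5 / 240 = 0.2104

F = 0.210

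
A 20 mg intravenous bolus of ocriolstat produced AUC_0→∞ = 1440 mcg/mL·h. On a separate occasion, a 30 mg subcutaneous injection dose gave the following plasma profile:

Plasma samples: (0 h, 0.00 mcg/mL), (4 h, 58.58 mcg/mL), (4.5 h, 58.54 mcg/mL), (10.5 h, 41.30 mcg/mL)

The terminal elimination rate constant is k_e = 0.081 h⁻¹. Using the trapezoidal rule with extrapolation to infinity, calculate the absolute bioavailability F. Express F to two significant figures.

F = 0.44

Trapezoidal AUC_0→10.5 (subcutaneous injection):
  [0→4]: (0.00+58.58)/2 × 4 = 117.16
  [4→4.5]: (58.58+58.54)/2 × 0.5 = 29.28
  [4.5→10.5]: (58.54+41.30)/2 × 6 = 299.52
  Sum = 445.96 mcg/mL·h
Tail: C_last/k_e = 41.30/0.081 = 509.877
AUC_0→∞ (subcutaneous injection) = 445.96 + 509.877 = 955.837 mcg/mL·h
F = (AUC_ev/D_ev)/(AUC_iv/D_iv) = (955.837/30)/(1440/20) = 31.8612/72 = 0.4425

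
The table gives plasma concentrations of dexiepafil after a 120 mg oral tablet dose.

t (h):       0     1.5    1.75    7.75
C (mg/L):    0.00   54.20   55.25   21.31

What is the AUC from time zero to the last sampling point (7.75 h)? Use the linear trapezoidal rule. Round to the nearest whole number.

Trapezoidal AUC_0→7.75:
  [0→1.5]: (0.00+54.20)/2 × 1.5 = 40.65
  [1.5→1.75]: (54.20+55.25)/2 × 0.25 = 13.68125
  [1.75→7.75]: (55.25+21.31)/2 × 6 = 229.68
  Sum = 284.01125 mg/L·h

AUC = 284 mg/L·h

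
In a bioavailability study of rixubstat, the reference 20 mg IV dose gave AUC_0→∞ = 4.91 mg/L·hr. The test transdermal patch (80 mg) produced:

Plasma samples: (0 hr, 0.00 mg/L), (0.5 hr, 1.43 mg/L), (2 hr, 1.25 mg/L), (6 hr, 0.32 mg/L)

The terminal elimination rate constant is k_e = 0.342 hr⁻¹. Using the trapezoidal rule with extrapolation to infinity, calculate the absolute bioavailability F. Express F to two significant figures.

Trapezoidal AUC_0→6 (transdermal patch):
  [0→0.5]: (0.00+1.43)/2 × 0.5 = 0.3575
  [0.5→2]: (1.43+1.25)/2 × 1.5 = 2.01
  [2→6]: (1.25+0.32)/2 × 4 = 3.14
  Sum = 5.5075 mg/L·hr
Tail: C_last/k_e = 0.32/0.342 = 0.936
AUC_0→∞ (transdermal patch) = 5.5075 + 0.936 = 6.4435 mg/L·hr
F = (AUC_ev/D_ev)/(AUC_iv/D_iv) = (6.4435/80)/(4.91/20) = 0.08054375/0.2455 = 0.3281

F = 0.33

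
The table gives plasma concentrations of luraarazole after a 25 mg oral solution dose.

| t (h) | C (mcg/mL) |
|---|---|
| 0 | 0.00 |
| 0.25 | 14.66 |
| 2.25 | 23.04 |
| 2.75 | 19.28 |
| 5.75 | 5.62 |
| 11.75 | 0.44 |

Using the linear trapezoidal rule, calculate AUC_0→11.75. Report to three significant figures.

AUC = 106 mcg/mL·h

Trapezoidal AUC_0→11.75:
  [0→0.25]: (0.00+14.66)/2 × 0.25 = 1.8325
  [0.25→2.25]: (14.66+23.04)/2 × 2 = 37.7
  [2.25→2.75]: (23.04+19.28)/2 × 0.5 = 10.58
  [2.75→5.75]: (19.28+5.62)/2 × 3 = 37.35
  [5.75→11.75]: (5.62+0.44)/2 × 6 = 18.18
  Sum = 105.6425 mcg/mL·h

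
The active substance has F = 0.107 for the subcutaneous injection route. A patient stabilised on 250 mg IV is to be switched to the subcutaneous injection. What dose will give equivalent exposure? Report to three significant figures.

For equal systemic exposure: F × D_ev = D_iv
D_ev = D_iv / F = 250 / 0.107 = 2336.45 mg

D_subcutaneous = 2340 mg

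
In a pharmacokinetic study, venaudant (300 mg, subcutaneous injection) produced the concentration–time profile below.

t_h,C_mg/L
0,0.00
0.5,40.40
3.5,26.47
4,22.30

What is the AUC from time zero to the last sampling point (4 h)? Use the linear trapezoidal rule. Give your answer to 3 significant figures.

Trapezoidal AUC_0→4:
  [0→0.5]: (0.00+40.40)/2 × 0.5 = 10.1
  [0.5→3.5]: (40.40+26.47)/2 × 3 = 100.305
  [3.5→4]: (26.47+22.30)/2 × 0.5 = 12.1925
  Sum = 122.5975 mg/L·h

AUC = 123 mg/L·h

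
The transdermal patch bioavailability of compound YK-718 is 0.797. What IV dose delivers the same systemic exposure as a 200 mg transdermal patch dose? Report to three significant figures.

D_iv = 159 mg

Systemic exposure from an extravascular dose = F × D_ev, so the equivalent IV dose is F × D_ev.
D_iv = F × D_ev = 0.797 × 200 = 159.4 mg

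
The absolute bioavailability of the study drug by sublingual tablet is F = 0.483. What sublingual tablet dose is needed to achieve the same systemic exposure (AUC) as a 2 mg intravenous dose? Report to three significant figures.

For equal systemic exposure: F × D_ev = D_iv
D_ev = D_iv / F = 2 / 0.483 = 4.14079 mg

D_sublingual = 4.14 mg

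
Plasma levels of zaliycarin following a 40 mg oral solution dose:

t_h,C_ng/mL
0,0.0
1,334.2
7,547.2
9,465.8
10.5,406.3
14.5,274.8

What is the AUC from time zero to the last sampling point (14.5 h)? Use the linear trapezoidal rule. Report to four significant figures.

Trapezoidal AUC_0→14.5:
  [0→1]: (0.0+334.2)/2 × 1 = 167.1
  [1→7]: (334.2+547.2)/2 × 6 = 2644.2
  [7→9]: (547.2+465.8)/2 × 2 = 1013.0
  [9→10.5]: (465.8+406.3)/2 × 1.5 = 654.075
  [10.5→14.5]: (406.3+274.8)/2 × 4 = 1362.2
  Sum = 5840.575 ng/mL·h

AUC = 5841 ng/mL·h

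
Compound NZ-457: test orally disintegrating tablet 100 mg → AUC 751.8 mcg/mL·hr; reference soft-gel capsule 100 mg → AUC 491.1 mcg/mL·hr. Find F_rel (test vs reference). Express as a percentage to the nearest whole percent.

F_rel = 153%

F_rel = (AUC_test/D_test) / (AUC_ref/D_ref)
      = (751.8/100) / (491.1/100)
      = 7.518 / 4.911 = 1.5308 = 153.08%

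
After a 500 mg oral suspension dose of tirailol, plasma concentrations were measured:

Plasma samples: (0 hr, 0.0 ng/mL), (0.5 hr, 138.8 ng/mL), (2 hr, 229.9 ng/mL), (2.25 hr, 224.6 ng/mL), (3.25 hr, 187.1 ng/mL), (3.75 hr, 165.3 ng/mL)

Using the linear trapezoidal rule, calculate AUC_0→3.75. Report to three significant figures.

AUC = 662 ng/mL·hr

Trapezoidal AUC_0→3.75:
  [0→0.5]: (0.0+138.8)/2 × 0.5 = 34.7
  [0.5→2]: (138.8+229.9)/2 × 1.5 = 276.525
  [2→2.25]: (229.9+224.6)/2 × 0.25 = 56.8125
  [2.25→3.25]: (224.6+187.1)/2 × 1 = 205.85
  [3.25→3.75]: (187.1+165.3)/2 × 0.5 = 88.1
  Sum = 661.9875 ng/mL·hr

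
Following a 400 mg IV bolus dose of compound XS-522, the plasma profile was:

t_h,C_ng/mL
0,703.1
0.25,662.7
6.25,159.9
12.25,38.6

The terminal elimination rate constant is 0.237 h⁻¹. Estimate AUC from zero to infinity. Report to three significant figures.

Trapezoidal AUC_0→12.25:
  [0→0.25]: (703.1+662.7)/2 × 0.25 = 170.725
  [0.25→6.25]: (662.7+159.9)/2 × 6 = 2467.8
  [6.25→12.25]: (159.9+38.6)/2 × 6 = 595.5
  Sum = 3234.025 ng/mL·h
Extrapolated tail: C_last / k_e = 38.6 / 0.237 = 162.869
AUC_0→∞ = 3234.025 + 162.869 = 3396.894 ng/mL·h

AUC = 3400 ng/mL·h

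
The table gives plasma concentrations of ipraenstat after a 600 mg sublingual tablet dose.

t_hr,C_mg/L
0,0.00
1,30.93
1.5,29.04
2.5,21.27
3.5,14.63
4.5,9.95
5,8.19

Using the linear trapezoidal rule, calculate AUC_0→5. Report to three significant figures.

AUC = 90.4 mg/L·hr

Trapezoidal AUC_0→5:
  [0→1]: (0.00+30.93)/2 × 1 = 15.465
  [1→1.5]: (30.93+29.04)/2 × 0.5 = 14.9925
  [1.5→2.5]: (29.04+21.27)/2 × 1 = 25.155
  [2.5→3.5]: (21.27+14.63)/2 × 1 = 17.95
  [3.5→4.5]: (14.63+9.95)/2 × 1 = 12.29
  [4.5→5]: (9.95+8.19)/2 × 0.5 = 4.535
  Sum = 90.3875 mg/L·hr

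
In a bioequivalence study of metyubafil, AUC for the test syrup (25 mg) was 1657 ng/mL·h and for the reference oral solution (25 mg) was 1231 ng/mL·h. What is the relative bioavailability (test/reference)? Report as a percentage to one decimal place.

F_rel = (AUC_test/D_test) / (AUC_ref/D_ref)
      = (1657/25) / (1231/25)
      = 66.28 / 49.24 = 1.3461 = 134.61%

F_rel = 134.6%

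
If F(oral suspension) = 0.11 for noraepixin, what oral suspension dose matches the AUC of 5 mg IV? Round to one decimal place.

For equal systemic exposure: F × D_ev = D_iv
D_ev = D_iv / F = 5 / 0.11 = 45.4545 mg

D_oral = 45.5 mg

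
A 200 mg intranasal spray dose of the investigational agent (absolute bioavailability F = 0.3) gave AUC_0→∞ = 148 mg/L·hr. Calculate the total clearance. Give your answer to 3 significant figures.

CL = F × Dose / AUC_0→∞
   = 0.3 × 200 / 148 = 0.405405 L/hr

CL = 0.405 L/hr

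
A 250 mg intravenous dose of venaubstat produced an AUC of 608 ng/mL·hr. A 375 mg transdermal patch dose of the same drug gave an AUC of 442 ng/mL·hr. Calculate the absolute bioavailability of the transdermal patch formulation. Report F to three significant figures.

F = 0.485

F = (AUC_ev / D_ev) / (AUC_iv / D_iv)
  = (442/375) / (608/250)
  = 1.17867 / 2.432 = 0.4847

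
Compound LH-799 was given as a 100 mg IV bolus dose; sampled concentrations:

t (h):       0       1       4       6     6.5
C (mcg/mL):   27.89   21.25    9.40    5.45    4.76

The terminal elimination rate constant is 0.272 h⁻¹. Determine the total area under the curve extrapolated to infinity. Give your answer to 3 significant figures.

Trapezoidal AUC_0→6.5:
  [0→1]: (27.89+21.25)/2 × 1 = 24.57
  [1→4]: (21.25+9.40)/2 × 3 = 45.975
  [4→6]: (9.40+5.45)/2 × 2 = 14.85
  [6→6.5]: (5.45+4.76)/2 × 0.5 = 2.5525
  Sum = 87.9475 mcg/mL·h
Extrapolated tail: C_last / k_e = 4.76 / 0.272 = 17.500
AUC_0→∞ = 87.9475 + 17.500 = 105.4475 mcg/mL·h

AUC = 105 mcg/mL·h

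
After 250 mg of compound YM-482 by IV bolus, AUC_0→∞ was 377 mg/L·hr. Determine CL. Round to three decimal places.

CL = Dose_iv / AUC_0→∞
   = 250 / 377 = 0.66313 L/hr

CL = 0.663 L/hr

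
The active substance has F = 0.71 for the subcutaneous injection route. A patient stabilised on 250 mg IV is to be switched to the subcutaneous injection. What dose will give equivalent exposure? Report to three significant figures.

D_subcutaneous = 352 mg

For equal systemic exposure: F × D_ev = D_iv
D_ev = D_iv / F = 250 / 0.71 = 352.113 mg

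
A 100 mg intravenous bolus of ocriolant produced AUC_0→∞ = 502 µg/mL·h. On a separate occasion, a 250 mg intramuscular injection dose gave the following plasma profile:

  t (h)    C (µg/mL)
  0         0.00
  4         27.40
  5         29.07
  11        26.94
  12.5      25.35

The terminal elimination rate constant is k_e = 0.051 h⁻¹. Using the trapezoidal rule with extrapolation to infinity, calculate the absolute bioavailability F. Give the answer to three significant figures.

Trapezoidal AUC_0→12.5 (intramuscular injection):
  [0→4]: (0.00+27.40)/2 × 4 = 54.8
  [4→5]: (27.40+29.07)/2 × 1 = 28.235
  [5→11]: (29.07+26.94)/2 × 6 = 168.03
  [11→12.5]: (26.94+25.35)/2 × 1.5 = 39.2175
  Sum = 290.2825 µg/mL·h
Tail: C_last/k_e = 25.35/0.051 = 497.059
AUC_0→∞ (intramuscular injection) = 290.2825 + 497.059 = 787.3415 µg/mL·h
F = (AUC_ev/D_ev)/(AUC_iv/D_iv) = (787.3415/250)/(502/100) = 3.149366/5.02 = 0.6274

F = 0.627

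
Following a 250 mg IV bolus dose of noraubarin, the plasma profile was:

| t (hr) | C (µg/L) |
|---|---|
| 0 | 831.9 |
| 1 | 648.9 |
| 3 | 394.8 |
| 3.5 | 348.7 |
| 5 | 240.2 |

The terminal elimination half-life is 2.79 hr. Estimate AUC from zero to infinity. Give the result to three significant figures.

Trapezoidal AUC_0→5:
  [0→1]: (831.9+648.9)/2 × 1 = 740.4
  [1→3]: (648.9+394.8)/2 × 2 = 1043.7
  [3→3.5]: (394.8+348.7)/2 × 0.5 = 185.875
  [3.5→5]: (348.7+240.2)/2 × 1.5 = 441.675
  Sum = 2411.65 µg/L·hr
k_e = ln2 / t½ = 0.693147 / 2.79 = 0.2484 hr^-1
Extrapolated tail: C_last / k_e = 240.2 / 0.2484 = 966.989
AUC_0→∞ = 2411.65 + 966.989 = 3378.639 µg/L·hr

AUC = 3380 µg/L·hr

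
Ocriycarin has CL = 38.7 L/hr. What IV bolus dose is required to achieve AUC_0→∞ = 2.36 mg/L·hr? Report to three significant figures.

Dose = 91.3 mg

Dose_iv = CL × AUC_0→∞
     = 38.7 × 2.36 = 91.332 mg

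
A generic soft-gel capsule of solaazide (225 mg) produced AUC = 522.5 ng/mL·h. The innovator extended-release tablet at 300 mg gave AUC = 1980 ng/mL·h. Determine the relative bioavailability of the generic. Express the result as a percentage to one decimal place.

F_rel = (AUC_test/D_test) / (AUC_ref/D_ref)
      = (522.5/225) / (1980/300)
      = 2.32222 / 6.6 = 0.3519 = 35.19%

F_rel = 35.2%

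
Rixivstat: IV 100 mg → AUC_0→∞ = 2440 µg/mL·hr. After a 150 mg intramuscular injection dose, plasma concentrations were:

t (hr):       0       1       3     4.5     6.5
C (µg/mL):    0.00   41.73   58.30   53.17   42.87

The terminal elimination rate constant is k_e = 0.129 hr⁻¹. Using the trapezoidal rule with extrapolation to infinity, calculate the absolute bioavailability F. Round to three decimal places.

F = 0.173

Trapezoidal AUC_0→6.5 (intramuscular injection):
  [0→1]: (0.00+41.73)/2 × 1 = 20.865
  [1→3]: (41.73+58.30)/2 × 2 = 100.03
  [3→4.5]: (58.30+53.17)/2 × 1.5 = 83.6025
  [4.5→6.5]: (53.17+42.87)/2 × 2 = 96.04
  Sum = 300.5375 µg/mL·hr
Tail: C_last/k_e = 42.87/0.129 = 332.326
AUC_0→∞ (intramuscular injection) = 300.5375 + 332.326 = 632.8635 µg/mL·hr
F = (AUC_ev/D_ev)/(AUC_iv/D_iv) = (632.8635/150)/(2440/100) = 4.21909/24.4 = 0.1729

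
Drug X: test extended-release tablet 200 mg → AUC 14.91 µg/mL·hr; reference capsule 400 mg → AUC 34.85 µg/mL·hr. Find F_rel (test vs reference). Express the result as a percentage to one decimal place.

F_rel = (AUC_test/D_test) / (AUC_ref/D_ref)
      = (14.91/200) / (34.85/400)
      = 0.07455 / 0.087125 = 0.8557 = 85.57%

F_rel = 85.6%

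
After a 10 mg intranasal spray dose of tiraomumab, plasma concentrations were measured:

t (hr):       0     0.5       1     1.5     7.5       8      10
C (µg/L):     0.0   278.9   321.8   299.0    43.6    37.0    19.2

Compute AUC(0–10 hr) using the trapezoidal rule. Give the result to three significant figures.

Trapezoidal AUC_0→10:
  [0→0.5]: (0.0+278.9)/2 × 0.5 = 69.725
  [0.5→1]: (278.9+321.8)/2 × 0.5 = 150.175
  [1→1.5]: (321.8+299.0)/2 × 0.5 = 155.2
  [1.5→7.5]: (299.0+43.6)/2 × 6 = 1027.8
  [7.5→8]: (43.6+37.0)/2 × 0.5 = 20.15
  [8→10]: (37.0+19.2)/2 × 2 = 56.2
  Sum = 1479.25 µg/L·hr

AUC = 1480 µg/L·hr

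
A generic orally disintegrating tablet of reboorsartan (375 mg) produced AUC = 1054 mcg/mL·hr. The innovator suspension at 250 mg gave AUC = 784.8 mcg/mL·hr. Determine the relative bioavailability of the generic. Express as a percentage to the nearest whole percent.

F_rel = (AUC_test/D_test) / (AUC_ref/D_ref)
      = (1054/375) / (784.8/250)
      = 2.81067 / 3.1392 = 0.8953 = 89.53%

F_rel = 90%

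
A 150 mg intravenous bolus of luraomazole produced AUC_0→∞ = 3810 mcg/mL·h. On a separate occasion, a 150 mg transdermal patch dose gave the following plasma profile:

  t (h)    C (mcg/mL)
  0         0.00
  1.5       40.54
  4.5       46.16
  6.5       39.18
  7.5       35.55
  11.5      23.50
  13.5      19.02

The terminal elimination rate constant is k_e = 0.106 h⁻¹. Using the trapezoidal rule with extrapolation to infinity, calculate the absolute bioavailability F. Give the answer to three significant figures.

F = 0.164

Trapezoidal AUC_0→13.5 (transdermal patch):
  [0→1.5]: (0.00+40.54)/2 × 1.5 = 30.405
  [1.5→4.5]: (40.54+46.16)/2 × 3 = 130.05
  [4.5→6.5]: (46.16+39.18)/2 × 2 = 85.34
  [6.5→7.5]: (39.18+35.55)/2 × 1 = 37.365
  [7.5→11.5]: (35.55+23.50)/2 × 4 = 118.1
  [11.5→13.5]: (23.50+19.02)/2 × 2 = 42.52
  Sum = 443.78 mcg/mL·h
Tail: C_last/k_e = 19.02/0.106 = 179.434
AUC_0→∞ (transdermal patch) = 443.78 + 179.434 = 623.214 mcg/mL·h
F = (AUC_ev/D_ev)/(AUC_iv/D_iv) = (623.214/150)/(3810/150) = 4.15476/25.4 = 0.1636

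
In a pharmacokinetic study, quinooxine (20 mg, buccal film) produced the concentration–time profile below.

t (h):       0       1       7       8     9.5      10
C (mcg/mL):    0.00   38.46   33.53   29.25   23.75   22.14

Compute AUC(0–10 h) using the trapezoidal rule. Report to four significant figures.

AUC = 317.8 mcg/mL·h

Trapezoidal AUC_0→10:
  [0→1]: (0.00+38.46)/2 × 1 = 19.23
  [1→7]: (38.46+33.53)/2 × 6 = 215.97
  [7→8]: (33.53+29.25)/2 × 1 = 31.39
  [8→9.5]: (29.25+23.75)/2 × 1.5 = 39.75
  [9.5→10]: (23.75+22.14)/2 × 0.5 = 11.4725
  Sum = 317.8125 mcg/mL·h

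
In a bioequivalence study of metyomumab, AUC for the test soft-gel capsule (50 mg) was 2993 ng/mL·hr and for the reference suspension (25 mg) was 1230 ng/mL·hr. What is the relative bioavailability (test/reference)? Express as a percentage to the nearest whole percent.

F_rel = 122%

F_rel = (AUC_test/D_test) / (AUC_ref/D_ref)
      = (2993/50) / (1230/25)
      = 59.86 / 49.2 = 1.2167 = 121.67%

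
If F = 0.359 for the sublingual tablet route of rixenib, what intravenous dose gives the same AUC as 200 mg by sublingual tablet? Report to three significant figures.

Systemic exposure from an extravascular dose = F × D_ev, so the equivalent IV dose is F × D_ev.
D_iv = F × D_ev = 0.359 × 200 = 71.8 mg

D_iv = 71.8 mg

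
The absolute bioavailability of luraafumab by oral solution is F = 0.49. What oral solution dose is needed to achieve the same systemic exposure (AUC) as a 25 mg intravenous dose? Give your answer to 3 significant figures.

D_oral = 51.0 mg

For equal systemic exposure: F × D_ev = D_iv
D_ev = D_iv / F = 25 / 0.49 = 51.0204 mg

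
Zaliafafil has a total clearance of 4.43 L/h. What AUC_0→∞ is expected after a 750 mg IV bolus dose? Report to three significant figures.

AUC = 169 mg/L·h

AUC_0→∞ = Dose_iv / CL
        = 750 / 4.43 = 169.3 mg/L·h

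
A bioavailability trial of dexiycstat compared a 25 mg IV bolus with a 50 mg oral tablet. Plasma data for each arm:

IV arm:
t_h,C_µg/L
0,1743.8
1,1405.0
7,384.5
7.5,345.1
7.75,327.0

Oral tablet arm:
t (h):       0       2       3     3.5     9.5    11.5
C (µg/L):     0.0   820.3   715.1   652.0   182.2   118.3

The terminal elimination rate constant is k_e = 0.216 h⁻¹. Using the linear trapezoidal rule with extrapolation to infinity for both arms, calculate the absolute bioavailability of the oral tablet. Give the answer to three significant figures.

F = 0.303

Trapezoidal AUC_0→7.75 (IV):
  [0→1]: (1743.8+1405.0)/2 × 1 = 1574.4
  [1→7]: (1405.0+384.5)/2 × 6 = 5368.5
  [7→7.5]: (384.5+345.1)/2 × 0.5 = 182.4
  [7.5→7.75]: (345.1+327.0)/2 × 0.25 = 84.0125
  Sum = 7209.3125 µg/L·h
IV tail: 327.0/0.216 = 1513.889; AUC_iv,0→∞ = 7209.3125 + 1513.889 = 8723.2015 µg/L·h
Trapezoidal AUC_0→11.5 (oral tablet):
  [0→2]: (0.0+820.3)/2 × 2 = 820.3
  [2→3]: (820.3+715.1)/2 × 1 = 767.7
  [3→3.5]: (715.1+652.0)/2 × 0.5 = 341.775
  [3.5→9.5]: (652.0+182.2)/2 × 6 = 2502.6
  [9.5→11.5]: (182.2+118.3)/2 × 2 = 300.5
  Sum = 4732.875 µg/L·h
oral tablet tail: 118.3/0.216 = 547.685; AUC_ev,0→∞ = 4732.875 + 547.685 = 5280.56 µg/L·h
F = (AUC_ev/D_ev)/(AUC_iv/D_iv) = (5280.56/50)/(8723.2015/25) = 105.6112/348.92806 = 0.3027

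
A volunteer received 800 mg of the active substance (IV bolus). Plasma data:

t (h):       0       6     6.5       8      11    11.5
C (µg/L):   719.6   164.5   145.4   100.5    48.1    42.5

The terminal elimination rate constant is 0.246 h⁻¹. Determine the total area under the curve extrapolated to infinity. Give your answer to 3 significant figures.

AUC = 3330 µg/L·h

Trapezoidal AUC_0→11.5:
  [0→6]: (719.6+164.5)/2 × 6 = 2652.3
  [6→6.5]: (164.5+145.4)/2 × 0.5 = 77.475
  [6.5→8]: (145.4+100.5)/2 × 1.5 = 184.425
  [8→11]: (100.5+48.1)/2 × 3 = 222.9
  [11→11.5]: (48.1+42.5)/2 × 0.5 = 22.65
  Sum = 3159.75 µg/L·h
Extrapolated tail: C_last / k_e = 42.5 / 0.246 = 172.764
AUC_0→∞ = 3159.75 + 172.764 = 3332.514 µg/L·h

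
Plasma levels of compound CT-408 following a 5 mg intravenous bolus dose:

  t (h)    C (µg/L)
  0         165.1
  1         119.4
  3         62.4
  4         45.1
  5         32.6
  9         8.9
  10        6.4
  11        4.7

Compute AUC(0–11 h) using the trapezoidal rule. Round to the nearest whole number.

AUC = 513 µg/L·h

Trapezoidal AUC_0→11:
  [0→1]: (165.1+119.4)/2 × 1 = 142.25
  [1→3]: (119.4+62.4)/2 × 2 = 181.8
  [3→4]: (62.4+45.1)/2 × 1 = 53.75
  [4→5]: (45.1+32.6)/2 × 1 = 38.85
  [5→9]: (32.6+8.9)/2 × 4 = 83.0
  [9→10]: (8.9+6.4)/2 × 1 = 7.65
  [10→11]: (6.4+4.7)/2 × 1 = 5.55
  Sum = 512.85 µg/L·h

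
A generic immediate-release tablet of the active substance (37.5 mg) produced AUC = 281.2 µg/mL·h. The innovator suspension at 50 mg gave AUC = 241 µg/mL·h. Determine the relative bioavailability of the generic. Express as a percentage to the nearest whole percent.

F_rel = 156%

F_rel = (AUC_test/D_test) / (AUC_ref/D_ref)
      = (281.2/37.5) / (241/50)
      = 7.49867 / 4.82 = 1.5557 = 155.57%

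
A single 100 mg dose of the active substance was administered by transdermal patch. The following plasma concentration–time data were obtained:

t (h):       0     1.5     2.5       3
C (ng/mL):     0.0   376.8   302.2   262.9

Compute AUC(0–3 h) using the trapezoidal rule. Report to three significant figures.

Trapezoidal AUC_0→3:
  [0→1.5]: (0.0+376.8)/2 × 1.5 = 282.6
  [1.5→2.5]: (376.8+302.2)/2 × 1 = 339.5
  [2.5→3]: (302.2+262.9)/2 × 0.5 = 141.275
  Sum = 763.375 ng/mL·h

AUC = 763 ng/mL·h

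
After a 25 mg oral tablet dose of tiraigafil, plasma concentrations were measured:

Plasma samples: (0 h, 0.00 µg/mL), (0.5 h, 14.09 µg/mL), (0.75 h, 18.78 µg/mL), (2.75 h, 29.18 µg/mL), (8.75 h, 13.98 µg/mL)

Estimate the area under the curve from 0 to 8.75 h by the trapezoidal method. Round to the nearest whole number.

Trapezoidal AUC_0→8.75:
  [0→0.5]: (0.00+14.09)/2 × 0.5 = 3.5225
  [0.5→0.75]: (14.09+18.78)/2 × 0.25 = 4.10875
  [0.75→2.75]: (18.78+29.18)/2 × 2 = 47.96
  [2.75→8.75]: (29.18+13.98)/2 × 6 = 129.48
  Sum = 185.07125 µg/mL·h

AUC = 185 µg/mL·h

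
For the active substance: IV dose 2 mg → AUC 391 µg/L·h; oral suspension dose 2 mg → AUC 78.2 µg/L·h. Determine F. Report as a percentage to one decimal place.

F = (AUC_ev / D_ev) / (AUC_iv / D_iv)
  = (78.2/2) / (391/2)
  = 39.1 / 195.5 = 0.2000
  = 20.00%

F = 20.0%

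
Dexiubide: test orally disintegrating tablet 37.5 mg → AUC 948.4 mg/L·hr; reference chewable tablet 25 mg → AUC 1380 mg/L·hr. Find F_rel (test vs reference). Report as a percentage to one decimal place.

F_rel = 45.8%

F_rel = (AUC_test/D_test) / (AUC_ref/D_ref)
      = (948.4/37.5) / (1380/25)
      = 25.2907 / 55.2 = 0.4582 = 45.82%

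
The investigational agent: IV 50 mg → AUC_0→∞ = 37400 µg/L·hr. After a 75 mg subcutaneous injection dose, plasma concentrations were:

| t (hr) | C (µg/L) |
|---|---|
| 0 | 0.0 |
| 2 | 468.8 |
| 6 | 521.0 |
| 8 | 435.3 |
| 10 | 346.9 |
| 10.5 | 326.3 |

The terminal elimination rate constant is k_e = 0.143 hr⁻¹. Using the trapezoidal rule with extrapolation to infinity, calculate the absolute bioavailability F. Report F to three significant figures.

Trapezoidal AUC_0→10.5 (subcutaneous injection):
  [0→2]: (0.0+468.8)/2 × 2 = 468.8
  [2→6]: (468.8+521.0)/2 × 4 = 1979.6
  [6→8]: (521.0+435.3)/2 × 2 = 956.3
  [8→10]: (435.3+346.9)/2 × 2 = 782.2
  [10→10.5]: (346.9+326.3)/2 × 0.5 = 168.3
  Sum = 4355.2 µg/L·hr
Tail: C_last/k_e = 326.3/0.143 = 2281.818
AUC_0→∞ (subcutaneous injection) = 4355.2 + 2281.818 = 6637.018 µg/L·hr
F = (AUC_ev/D_ev)/(AUC_iv/D_iv) = (6637.018/75)/(37400/50) = 88.4936/748 = 0.1183

F = 0.118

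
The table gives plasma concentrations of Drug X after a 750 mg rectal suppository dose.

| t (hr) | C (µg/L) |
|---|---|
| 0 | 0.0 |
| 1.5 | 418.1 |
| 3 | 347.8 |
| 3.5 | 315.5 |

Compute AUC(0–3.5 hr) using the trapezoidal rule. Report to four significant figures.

AUC = 1054 µg/L·hr

Trapezoidal AUC_0→3.5:
  [0→1.5]: (0.0+418.1)/2 × 1.5 = 313.575
  [1.5→3]: (418.1+347.8)/2 × 1.5 = 574.425
  [3→3.5]: (347.8+315.5)/2 × 0.5 = 165.825
  Sum = 1053.825 µg/L·hr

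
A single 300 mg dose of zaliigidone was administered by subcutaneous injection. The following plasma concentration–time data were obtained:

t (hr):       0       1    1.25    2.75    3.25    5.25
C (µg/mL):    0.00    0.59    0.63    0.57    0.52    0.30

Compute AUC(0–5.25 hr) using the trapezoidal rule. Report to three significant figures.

AUC = 2.44 µg/mL·hr

Trapezoidal AUC_0→5.25:
  [0→1]: (0.00+0.59)/2 × 1 = 0.295
  [1→1.25]: (0.59+0.63)/2 × 0.25 = 0.1525
  [1.25→2.75]: (0.63+0.57)/2 × 1.5 = 0.9
  [2.75→3.25]: (0.57+0.52)/2 × 0.5 = 0.2725
  [3.25→5.25]: (0.52+0.30)/2 × 2 = 0.82
  Sum = 2.44 µg/mL·hr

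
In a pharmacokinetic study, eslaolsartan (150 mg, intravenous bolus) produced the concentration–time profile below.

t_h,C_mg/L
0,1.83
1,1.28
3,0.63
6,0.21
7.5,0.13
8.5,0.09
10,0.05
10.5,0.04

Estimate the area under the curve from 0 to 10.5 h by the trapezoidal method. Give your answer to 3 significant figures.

AUC = 5.22 mg/L·h

Trapezoidal AUC_0→10.5:
  [0→1]: (1.83+1.28)/2 × 1 = 1.555
  [1→3]: (1.28+0.63)/2 × 2 = 1.91
  [3→6]: (0.63+0.21)/2 × 3 = 1.26
  [6→7.5]: (0.21+0.13)/2 × 1.5 = 0.255
  [7.5→8.5]: (0.13+0.09)/2 × 1 = 0.11
  [8.5→10]: (0.09+0.05)/2 × 1.5 = 0.105
  [10→10.5]: (0.05+0.04)/2 × 0.5 = 0.0225
  Sum = 5.2175 mg/L·h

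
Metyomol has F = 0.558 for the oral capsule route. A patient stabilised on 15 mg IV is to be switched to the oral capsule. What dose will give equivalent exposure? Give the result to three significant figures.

D_oral = 26.9 mg

For equal systemic exposure: F × D_ev = D_iv
D_ev = D_iv / F = 15 / 0.558 = 26.8817 mg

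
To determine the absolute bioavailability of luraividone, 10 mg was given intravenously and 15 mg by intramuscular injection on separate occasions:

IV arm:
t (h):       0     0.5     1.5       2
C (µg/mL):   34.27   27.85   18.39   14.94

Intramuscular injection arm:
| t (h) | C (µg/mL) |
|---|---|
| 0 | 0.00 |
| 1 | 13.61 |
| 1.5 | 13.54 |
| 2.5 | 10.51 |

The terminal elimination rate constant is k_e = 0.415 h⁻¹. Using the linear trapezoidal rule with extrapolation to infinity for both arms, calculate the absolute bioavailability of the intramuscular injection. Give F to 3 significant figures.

F = 0.409

Trapezoidal AUC_0→2 (IV):
  [0→0.5]: (34.27+27.85)/2 × 0.5 = 15.53
  [0.5→1.5]: (27.85+18.39)/2 × 1 = 23.12
  [1.5→2]: (18.39+14.94)/2 × 0.5 = 8.3325
  Sum = 46.9825 µg/mL·h
IV tail: 14.94/0.415 = 36.000; AUC_iv,0→∞ = 46.9825 + 36.000 = 82.9825 µg/mL·h
Trapezoidal AUC_0→2.5 (intramuscular injection):
  [0→1]: (0.00+13.61)/2 × 1 = 6.805
  [1→1.5]: (13.61+13.54)/2 × 0.5 = 6.7875
  [1.5→2.5]: (13.54+10.51)/2 × 1 = 12.025
  Sum = 25.6175 µg/mL·h
intramuscular injection tail: 10.51/0.415 = 25.325; AUC_ev,0→∞ = 25.6175 + 25.325 = 50.9425 µg/mL·h
F = (AUC_ev/D_ev)/(AUC_iv/D_iv) = (50.9425/15)/(82.9825/10) = 3.39617/8.29825 = 0.4093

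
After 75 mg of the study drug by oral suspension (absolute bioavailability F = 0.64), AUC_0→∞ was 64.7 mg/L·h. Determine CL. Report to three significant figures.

CL = F × Dose / AUC_0→∞
   = 0.64 × 75 / 64.7 = 0.741886 L/h

CL = 0.742 L/h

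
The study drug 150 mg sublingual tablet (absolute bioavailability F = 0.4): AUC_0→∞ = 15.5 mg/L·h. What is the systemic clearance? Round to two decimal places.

CL = 3.87 L/h

CL = F × Dose / AUC_0→∞
   = 0.4 × 150 / 15.5 = 3.87097 L/h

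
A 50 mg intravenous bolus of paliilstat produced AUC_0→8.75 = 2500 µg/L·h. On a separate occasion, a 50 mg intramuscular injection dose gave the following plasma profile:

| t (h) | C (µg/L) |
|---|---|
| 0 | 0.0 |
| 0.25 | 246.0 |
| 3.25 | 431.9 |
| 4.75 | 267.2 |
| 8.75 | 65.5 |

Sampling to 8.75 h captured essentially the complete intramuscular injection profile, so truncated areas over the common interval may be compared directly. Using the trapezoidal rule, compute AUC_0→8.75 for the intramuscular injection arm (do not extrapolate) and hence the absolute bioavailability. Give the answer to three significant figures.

Trapezoidal AUC_0→8.75 (intramuscular injection):
  [0→0.25]: (0.0+246.0)/2 × 0.25 = 30.75
  [0.25→3.25]: (246.0+431.9)/2 × 3 = 1016.85
  [3.25→4.75]: (431.9+267.2)/2 × 1.5 = 524.325
  [4.75→8.75]: (267.2+65.5)/2 × 4 = 665.4
  Sum = 2237.325 µg/L·h
F = (AUC_ev/D_ev)/(AUC_iv/D_iv) = (2237.325/50)/(2500/50) = 44.7465/50 = 0.8949

F = 0.895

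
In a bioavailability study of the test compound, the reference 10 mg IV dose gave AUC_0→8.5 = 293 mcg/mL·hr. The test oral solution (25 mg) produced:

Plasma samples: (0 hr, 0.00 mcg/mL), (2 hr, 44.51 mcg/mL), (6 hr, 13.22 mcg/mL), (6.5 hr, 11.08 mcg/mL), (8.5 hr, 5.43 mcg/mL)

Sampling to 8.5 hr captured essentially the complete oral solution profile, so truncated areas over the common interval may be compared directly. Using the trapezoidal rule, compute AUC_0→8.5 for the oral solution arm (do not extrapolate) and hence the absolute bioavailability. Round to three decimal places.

F = 0.249

Trapezoidal AUC_0→8.5 (oral solution):
  [0→2]: (0.00+44.51)/2 × 2 = 44.51
  [2→6]: (44.51+13.22)/2 × 4 = 115.46
  [6→6.5]: (13.22+11.08)/2 × 0.5 = 6.075
  [6.5→8.5]: (11.08+5.43)/2 × 2 = 16.51
  Sum = 182.555 mcg/mL·hr
F = (AUC_ev/D_ev)/(AUC_iv/D_iv) = (182.555/25)/(293/10) = 7.3022/29.3 = 0.2492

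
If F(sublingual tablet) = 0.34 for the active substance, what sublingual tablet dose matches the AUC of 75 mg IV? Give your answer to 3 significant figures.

For equal systemic exposure: F × D_ev = D_iv
D_ev = D_iv / F = 75 / 0.34 = 220.588 mg

D_sublingual = 221 mg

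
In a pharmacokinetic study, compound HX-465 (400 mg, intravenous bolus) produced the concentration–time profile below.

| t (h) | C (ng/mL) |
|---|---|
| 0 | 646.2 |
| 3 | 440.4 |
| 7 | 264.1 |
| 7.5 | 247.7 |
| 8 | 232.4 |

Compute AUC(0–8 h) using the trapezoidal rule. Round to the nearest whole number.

AUC = 3287 ng/mL·h

Trapezoidal AUC_0→8:
  [0→3]: (646.2+440.4)/2 × 3 = 1629.9
  [3→7]: (440.4+264.1)/2 × 4 = 1409.0
  [7→7.5]: (264.1+247.7)/2 × 0.5 = 127.95
  [7.5→8]: (247.7+232.4)/2 × 0.5 = 120.025
  Sum = 3286.875 ng/mL·h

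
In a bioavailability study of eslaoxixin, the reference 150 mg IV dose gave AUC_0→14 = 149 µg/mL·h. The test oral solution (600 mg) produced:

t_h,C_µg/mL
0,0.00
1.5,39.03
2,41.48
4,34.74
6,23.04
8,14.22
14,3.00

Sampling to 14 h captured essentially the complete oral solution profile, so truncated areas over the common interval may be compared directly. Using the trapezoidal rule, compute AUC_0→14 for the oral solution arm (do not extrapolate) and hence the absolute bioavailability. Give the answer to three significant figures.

Trapezoidal AUC_0→14 (oral solution):
  [0→1.5]: (0.00+39.03)/2 × 1.5 = 29.2725
  [1.5→2]: (39.03+41.48)/2 × 0.5 = 20.1275
  [2→4]: (41.48+34.74)/2 × 2 = 76.22
  [4→6]: (34.74+23.04)/2 × 2 = 57.78
  [6→8]: (23.04+14.22)/2 × 2 = 37.26
  [8→14]: (14.22+3.00)/2 × 6 = 51.66
  Sum = 272.32 µg/mL·h
F = (AUC_ev/D_ev)/(AUC_iv/D_iv) = (272.32/600)/(149/150) = 0.453867/0.993333 = 0.4569

F = 0.457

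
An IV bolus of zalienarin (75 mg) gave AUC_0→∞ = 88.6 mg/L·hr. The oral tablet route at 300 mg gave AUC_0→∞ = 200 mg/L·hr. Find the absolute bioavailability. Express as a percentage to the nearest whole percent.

F = (AUC_ev / D_ev) / (AUC_iv / D_iv)
  = (200/300) / (88.6/75)
  = 0.666667 / 1.18133 = 0.5643
  = 56.43%

F = 56%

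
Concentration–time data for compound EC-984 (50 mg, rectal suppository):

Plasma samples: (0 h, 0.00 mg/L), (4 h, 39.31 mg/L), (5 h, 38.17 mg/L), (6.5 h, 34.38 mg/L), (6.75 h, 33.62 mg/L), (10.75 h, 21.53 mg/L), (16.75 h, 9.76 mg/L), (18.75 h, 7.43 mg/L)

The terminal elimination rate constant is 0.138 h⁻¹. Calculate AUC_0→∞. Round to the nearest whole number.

Trapezoidal AUC_0→18.75:
  [0→4]: (0.00+39.31)/2 × 4 = 78.62
  [4→5]: (39.31+38.17)/2 × 1 = 38.74
  [5→6.5]: (38.17+34.38)/2 × 1.5 = 54.4125
  [6.5→6.75]: (34.38+33.62)/2 × 0.25 = 8.5
  [6.75→10.75]: (33.62+21.53)/2 × 4 = 110.3
  [10.75→16.75]: (21.53+9.76)/2 × 6 = 93.87
  [16.75→18.75]: (9.76+7.43)/2 × 2 = 17.19
  Sum = 401.6325 mg/L·h
Extrapolated tail: C_last / k_e = 7.43 / 0.138 = 53.841
AUC_0→∞ = 401.6325 + 53.841 = 455.4735 mg/L·h

AUC = 455 mg/L·h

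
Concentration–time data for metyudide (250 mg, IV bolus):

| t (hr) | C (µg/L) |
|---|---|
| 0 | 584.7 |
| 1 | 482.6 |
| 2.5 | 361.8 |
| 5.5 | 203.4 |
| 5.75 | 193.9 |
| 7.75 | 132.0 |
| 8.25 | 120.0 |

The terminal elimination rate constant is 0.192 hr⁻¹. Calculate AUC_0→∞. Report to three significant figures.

Trapezoidal AUC_0→8.25:
  [0→1]: (584.7+482.6)/2 × 1 = 533.65
  [1→2.5]: (482.6+361.8)/2 × 1.5 = 633.3
  [2.5→5.5]: (361.8+203.4)/2 × 3 = 847.8
  [5.5→5.75]: (203.4+193.9)/2 × 0.25 = 49.6625
  [5.75→7.75]: (193.9+132.0)/2 × 2 = 325.9
  [7.75→8.25]: (132.0+120.0)/2 × 0.5 = 63.0
  Sum = 2453.3125 µg/L·hr
Extrapolated tail: C_last / k_e = 120.0 / 0.192 = 625.000
AUC_0→∞ = 2453.3125 + 625.000 = 3078.3125 µg/L·hr

AUC = 3080 µg/L·hr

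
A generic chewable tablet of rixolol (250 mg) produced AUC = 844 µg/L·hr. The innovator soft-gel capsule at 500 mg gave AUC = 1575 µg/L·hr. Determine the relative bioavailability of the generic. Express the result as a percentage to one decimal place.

F_rel = (AUC_test/D_test) / (AUC_ref/D_ref)
      = (844/250) / (1575/500)
      = 3.376 / 3.15 = 1.0717 = 107.17%

F_rel = 107.2%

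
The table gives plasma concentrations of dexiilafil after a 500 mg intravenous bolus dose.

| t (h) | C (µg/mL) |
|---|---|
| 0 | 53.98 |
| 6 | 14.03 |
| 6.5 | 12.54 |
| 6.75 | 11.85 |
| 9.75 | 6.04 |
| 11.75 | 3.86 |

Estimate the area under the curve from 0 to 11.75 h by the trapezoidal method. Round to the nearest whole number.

Trapezoidal AUC_0→11.75:
  [0→6]: (53.98+14.03)/2 × 6 = 204.03
  [6→6.5]: (14.03+12.54)/2 × 0.5 = 6.6425
  [6.5→6.75]: (12.54+11.85)/2 × 0.25 = 3.04875
  [6.75→9.75]: (11.85+6.04)/2 × 3 = 26.835
  [9.75→11.75]: (6.04+3.86)/2 × 2 = 9.9
  Sum = 250.45625 µg/mL·h

AUC = 250 µg/mL·h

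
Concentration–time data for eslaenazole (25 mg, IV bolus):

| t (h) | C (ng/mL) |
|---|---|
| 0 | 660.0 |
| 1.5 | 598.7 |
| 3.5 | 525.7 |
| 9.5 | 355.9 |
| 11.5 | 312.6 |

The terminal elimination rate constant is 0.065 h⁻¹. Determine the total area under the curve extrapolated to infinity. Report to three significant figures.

Trapezoidal AUC_0→11.5:
  [0→1.5]: (660.0+598.7)/2 × 1.5 = 944.025
  [1.5→3.5]: (598.7+525.7)/2 × 2 = 1124.4
  [3.5→9.5]: (525.7+355.9)/2 × 6 = 2644.8
  [9.5→11.5]: (355.9+312.6)/2 × 2 = 668.5
  Sum = 5381.725 ng/mL·h
Extrapolated tail: C_last / k_e = 312.6 / 0.065 = 4809.231
AUC_0→∞ = 5381.725 + 4809.231 = 10190.956 ng/mL·h

AUC = 10200 ng/mL·h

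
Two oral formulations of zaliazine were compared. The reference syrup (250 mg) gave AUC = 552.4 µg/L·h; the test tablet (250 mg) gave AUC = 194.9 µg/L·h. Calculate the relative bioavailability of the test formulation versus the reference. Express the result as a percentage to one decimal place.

F_rel = 35.3%

F_rel = (AUC_test/D_test) / (AUC_ref/D_ref)
      = (194.9/250) / (552.4/250)
      = 0.7796 / 2.2096 = 0.3528 = 35.28%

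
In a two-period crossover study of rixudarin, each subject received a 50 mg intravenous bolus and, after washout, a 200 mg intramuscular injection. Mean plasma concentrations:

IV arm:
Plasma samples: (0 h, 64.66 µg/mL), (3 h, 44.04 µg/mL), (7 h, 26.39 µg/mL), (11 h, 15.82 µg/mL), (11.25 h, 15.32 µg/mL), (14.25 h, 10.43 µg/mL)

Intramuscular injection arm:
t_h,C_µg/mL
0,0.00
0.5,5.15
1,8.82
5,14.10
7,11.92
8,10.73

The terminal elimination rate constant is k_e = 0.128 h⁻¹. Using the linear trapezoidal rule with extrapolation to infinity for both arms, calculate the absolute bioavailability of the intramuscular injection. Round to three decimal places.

Trapezoidal AUC_0→14.25 (IV):
  [0→3]: (64.66+44.04)/2 × 3 = 163.05
  [3→7]: (44.04+26.39)/2 × 4 = 140.86
  [7→11]: (26.39+15.82)/2 × 4 = 84.42
  [11→11.25]: (15.82+15.32)/2 × 0.25 = 3.8925
  [11.25→14.25]: (15.32+10.43)/2 × 3 = 38.625
  Sum = 430.8475 µg/mL·h
IV tail: 10.43/0.128 = 81.484; AUC_iv,0→∞ = 430.8475 + 81.484 = 512.3315 µg/mL·h
Trapezoidal AUC_0→8 (intramuscular injection):
  [0→0.5]: (0.00+5.15)/2 × 0.5 = 1.2875
  [0.5→1]: (5.15+8.82)/2 × 0.5 = 3.4925
  [1→5]: (8.82+14.10)/2 × 4 = 45.84
  [5→7]: (14.10+11.92)/2 × 2 = 26.02
  [7→8]: (11.92+10.73)/2 × 1 = 11.325
  Sum = 87.965 µg/mL·h
intramuscular injection tail: 10.73/0.128 = 83.828; AUC_ev,0→∞ = 87.965 + 83.828 = 171.793 µg/mL·h
F = (AUC_ev/D_ev)/(AUC_iv/D_iv) = (171.793/200)/(512.3315/50) = 0.858965/10.24663 = 0.0838

F = 0.084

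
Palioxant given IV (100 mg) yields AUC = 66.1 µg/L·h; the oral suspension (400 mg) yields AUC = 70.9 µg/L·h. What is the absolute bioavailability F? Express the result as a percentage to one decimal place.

F = 26.8%

F = (AUC_ev / D_ev) / (AUC_iv / D_iv)
  = (70.9/400) / (66.1/100)
  = 0.17725 / 0.661 = 0.2682
  = 26.82%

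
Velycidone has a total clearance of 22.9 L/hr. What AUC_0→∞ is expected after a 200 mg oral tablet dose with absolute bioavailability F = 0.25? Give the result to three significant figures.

AUC_0→∞ = F × Dose / CL
        = 0.25 × 200 / 22.9 = 2.18341 mg/L·hr

AUC = 2.18 mg/L·hr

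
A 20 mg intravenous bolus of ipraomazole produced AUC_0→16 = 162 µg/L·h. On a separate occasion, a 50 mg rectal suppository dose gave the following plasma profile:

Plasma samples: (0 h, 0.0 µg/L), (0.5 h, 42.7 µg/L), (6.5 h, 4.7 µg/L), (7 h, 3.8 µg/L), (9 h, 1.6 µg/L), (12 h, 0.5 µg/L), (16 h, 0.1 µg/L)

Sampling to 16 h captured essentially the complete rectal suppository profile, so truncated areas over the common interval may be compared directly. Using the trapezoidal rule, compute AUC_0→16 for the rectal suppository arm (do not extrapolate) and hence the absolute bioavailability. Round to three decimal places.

F = 0.407

Trapezoidal AUC_0→16 (rectal suppository):
  [0→0.5]: (0.0+42.7)/2 × 0.5 = 10.675
  [0.5→6.5]: (42.7+4.7)/2 × 6 = 142.2
  [6.5→7]: (4.7+3.8)/2 × 0.5 = 2.125
  [7→9]: (3.8+1.6)/2 × 2 = 5.4
  [9→12]: (1.6+0.5)/2 × 3 = 3.15
  [12→16]: (0.5+0.1)/2 × 4 = 1.2
  Sum = 164.75 µg/L·h
F = (AUC_ev/D_ev)/(AUC_iv/D_iv) = (164.75/50)/(162/20) = 3.295/8.1 = 0.4068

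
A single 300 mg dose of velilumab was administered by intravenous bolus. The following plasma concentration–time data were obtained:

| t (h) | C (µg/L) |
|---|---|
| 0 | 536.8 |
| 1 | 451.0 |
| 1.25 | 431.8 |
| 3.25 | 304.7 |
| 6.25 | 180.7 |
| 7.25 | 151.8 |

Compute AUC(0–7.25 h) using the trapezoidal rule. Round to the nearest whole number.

AUC = 2235 µg/L·h

Trapezoidal AUC_0→7.25:
  [0→1]: (536.8+451.0)/2 × 1 = 493.9
  [1→1.25]: (451.0+431.8)/2 × 0.25 = 110.35
  [1.25→3.25]: (431.8+304.7)/2 × 2 = 736.5
  [3.25→6.25]: (304.7+180.7)/2 × 3 = 728.1
  [6.25→7.25]: (180.7+151.8)/2 × 1 = 166.25
  Sum = 2235.1 µg/L·h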